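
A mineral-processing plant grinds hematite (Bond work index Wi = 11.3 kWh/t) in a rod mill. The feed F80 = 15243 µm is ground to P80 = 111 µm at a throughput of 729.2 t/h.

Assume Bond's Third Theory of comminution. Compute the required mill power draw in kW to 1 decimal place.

W = 10·Wi·[P80^(−½) − F80^(−½)]
W = 10·11.3·(1/√111 − 1/√15243) = 10·11.3·(0.086816) = 9.8102 kWh/t
Mill draw = 9.8102 × 729.2 = 7153.6 kW

P = 7153.6 kW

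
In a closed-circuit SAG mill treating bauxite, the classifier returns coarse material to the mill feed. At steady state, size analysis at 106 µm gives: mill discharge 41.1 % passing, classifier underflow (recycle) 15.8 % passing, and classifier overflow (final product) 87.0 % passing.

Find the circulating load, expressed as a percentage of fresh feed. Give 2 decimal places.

CL = 181.42 %

Mass balance on the −106 µm fraction:
(1+r)·d = r·u + o ⇒ r = (o−d)/(d−u)
r = (87.0 − 41.1)/(41.1 − 15.8) = 45.9/25.3 = 1.8142
CL = 100·r = 181.42 %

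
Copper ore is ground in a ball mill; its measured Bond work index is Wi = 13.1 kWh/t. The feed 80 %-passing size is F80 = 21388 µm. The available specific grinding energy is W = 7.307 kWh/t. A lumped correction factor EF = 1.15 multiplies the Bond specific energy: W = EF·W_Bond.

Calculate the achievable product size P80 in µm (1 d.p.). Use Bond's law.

P80 = 326.5 µm

W = 10·Wi·[P80^(−½) − F80^(−½)]
W_Bond = W / EF = 7.307 / 1.15 = 6.3539 kWh/t
1/√P80 = 1/√F80 + W_Bond/(10·Wi)
  = 6.3539/(10·13.1) + 1/√21388 = 0.048503 + 0.006838 = 0.055341
P80 = (1/0.055341)² = 18.0698² = 326.52 µm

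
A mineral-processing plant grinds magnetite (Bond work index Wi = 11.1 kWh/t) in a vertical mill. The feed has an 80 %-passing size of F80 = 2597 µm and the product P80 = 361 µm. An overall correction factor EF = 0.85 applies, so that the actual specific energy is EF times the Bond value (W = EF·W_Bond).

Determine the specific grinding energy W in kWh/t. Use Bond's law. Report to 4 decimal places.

Bond: W = 10·Wi·(1/√P80 − 1/√F80)
1/√361 = 0.052632;  1/√2597 = 0.019623
W = 10·11.1·(0.052632 − 0.019623) = 3.6640 kWh/t
With EF = 0.85: W = 3.6640·0.85 = 3.1144 kWh/t

W = 3.1144 kWh/t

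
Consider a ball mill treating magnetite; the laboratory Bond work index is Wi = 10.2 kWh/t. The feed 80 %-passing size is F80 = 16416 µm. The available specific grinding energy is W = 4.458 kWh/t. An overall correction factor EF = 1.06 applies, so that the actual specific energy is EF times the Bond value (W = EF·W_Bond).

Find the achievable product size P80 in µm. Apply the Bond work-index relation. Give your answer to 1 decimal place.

Bond:  W = 10 Wi (1/√P − 1/√F)
W_Bond = W / EF = 4.458 / 1.06 = 4.2057 kWh/t
⇒ 1/√P80 = W_Bond/(10 Wi) + 1/√F80
  = 4.2057/(10·10.2) + 1/√16416 = 0.041232 + 0.007805 = 0.049037
P80 = (1/0.049037)² = 20.3928² = 415.87 µm

P80 = 415.9 µm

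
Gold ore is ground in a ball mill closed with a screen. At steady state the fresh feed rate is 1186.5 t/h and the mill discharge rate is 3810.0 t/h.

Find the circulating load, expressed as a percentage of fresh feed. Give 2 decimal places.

Mill node: discharge = fresh + recycle.
R = M − F = 3810.0 − 1186.5 = 2623.5 t/h
CL = 100·R/F = 100·2623.5/1186.5 = 221.11 %

CL = 221.11 %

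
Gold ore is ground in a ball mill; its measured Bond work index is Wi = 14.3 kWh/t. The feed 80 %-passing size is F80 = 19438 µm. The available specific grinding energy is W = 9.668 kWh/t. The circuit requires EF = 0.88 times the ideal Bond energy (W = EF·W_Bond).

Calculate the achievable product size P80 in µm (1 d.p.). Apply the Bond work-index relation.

P80 = 141.7 µm

W = 10 Wi (1/√P80 − 1/√F80)  [Bond]
W_Bond = W / EF = 9.668 / 0.88 = 10.9864 kWh/t
P80^(−½) = W_Bond/(10 Wi) + F80^(−½)
  = 10.9864/(10·14.3) + 1/√19438 = 0.076828 + 0.007173 = 0.084000
P80 = (1/0.084000)² = 11.9047² = 141.72 µm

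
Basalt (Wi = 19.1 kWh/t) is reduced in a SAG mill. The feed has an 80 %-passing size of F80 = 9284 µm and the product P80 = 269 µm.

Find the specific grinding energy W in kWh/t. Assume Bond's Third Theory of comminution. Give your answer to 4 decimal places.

W = 9.6632 kWh/t

W = 10·Wi·(P80^(-½) − F80^(-½))
1/√269 = 0.060971;  1/√9284 = 0.010378
W = 10·19.1·(0.060971 − 0.010378) = 9.6632 kWh/t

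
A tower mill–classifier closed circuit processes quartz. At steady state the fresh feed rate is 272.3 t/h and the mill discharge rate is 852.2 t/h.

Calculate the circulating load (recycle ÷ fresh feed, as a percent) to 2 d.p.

CL = 212.96 %

Steady state: M = F + R.
R = M − F = 852.2 − 272.3 = 579.9 t/h
CL = 100·R/F = 100·579.9/272.3 = 212.96 %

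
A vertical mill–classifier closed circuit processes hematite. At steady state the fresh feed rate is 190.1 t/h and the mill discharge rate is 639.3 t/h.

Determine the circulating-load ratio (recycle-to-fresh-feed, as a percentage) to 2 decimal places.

CL = 236.30 %

M = F + R at steady state, so:
R = M − F = 639.3 − 190.1 = 449.2 t/h
CL = 100·R/F = 100·449.2/190.1 = 236.30 %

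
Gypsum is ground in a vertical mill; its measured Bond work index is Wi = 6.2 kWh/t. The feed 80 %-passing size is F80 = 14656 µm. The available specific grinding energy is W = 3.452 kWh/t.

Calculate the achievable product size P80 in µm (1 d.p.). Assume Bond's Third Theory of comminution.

W = 10·Wi·(P80^(-½) − F80^(-½))
⇒ 1/√P80 = W/(10·Wi) + 1/√F80
  = 3.4520/(10·6.2) + 1/√14656 = 0.055677 + 0.008260 = 0.063938
P80 = (1/0.063938)² = 15.6402² = 244.62 µm

P80 = 244.6 µm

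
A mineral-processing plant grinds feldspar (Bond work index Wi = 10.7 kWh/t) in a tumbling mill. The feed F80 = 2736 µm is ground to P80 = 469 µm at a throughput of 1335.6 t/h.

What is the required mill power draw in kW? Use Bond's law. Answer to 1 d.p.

P = 3866.8 kW

W = 10·Wi·[P80^(−½) − F80^(−½)]
W = 10·10.7·(1/√469 − 1/√2736) = 10·10.7·(0.027058) = 2.8952 kWh/t
P_mill = W·ṁ = 2.8952·1335.6 = 3866.8 kW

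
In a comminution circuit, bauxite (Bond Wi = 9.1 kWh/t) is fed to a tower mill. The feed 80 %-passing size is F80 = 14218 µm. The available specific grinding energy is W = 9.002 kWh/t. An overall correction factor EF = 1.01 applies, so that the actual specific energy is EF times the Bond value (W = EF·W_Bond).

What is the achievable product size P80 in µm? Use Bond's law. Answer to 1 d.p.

W = 10·Wi·(P80^(-½) − F80^(-½))
W_Bond = W / EF = 9.002 / 1.01 = 8.9129 kWh/t
⇒ 1/√P80 = W_Bond/(10·Wi) + 1/√F80
  = 8.9129/(10·9.1) + 1/√14218 = 0.097944 + 0.008386 = 0.106330
P80 = (1/0.106330)² = 9.4047² = 88.45 µm

P80 = 88.4 µm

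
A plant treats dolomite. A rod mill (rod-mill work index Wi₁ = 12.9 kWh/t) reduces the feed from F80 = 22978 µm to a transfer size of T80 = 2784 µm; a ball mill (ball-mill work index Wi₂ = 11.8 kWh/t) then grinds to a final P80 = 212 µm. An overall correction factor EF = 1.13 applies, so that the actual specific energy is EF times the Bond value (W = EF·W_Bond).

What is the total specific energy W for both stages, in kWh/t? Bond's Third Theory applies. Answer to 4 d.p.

W = 8.4318 kWh/t

Bond: W = 10·Wi·(1/√P80 − 1/√F80)
Stage 1 (22978→2784 µm, Wi₁=12.9): W₁ = 10·12.9·(0.018952 − 0.006597) = 1.5939 kWh/t
Stage 2 (2784→212 µm, Wi₂=11.8): W₂ = 10·11.8·(0.068680 − 0.018952) = 5.8679 kWh/t
W = W₁ + W₂ = 1.5939 + 5.8679 = 7.4617 kWh/t
W_actual = 1.13 × 7.4617 = 8.4318 kWh/t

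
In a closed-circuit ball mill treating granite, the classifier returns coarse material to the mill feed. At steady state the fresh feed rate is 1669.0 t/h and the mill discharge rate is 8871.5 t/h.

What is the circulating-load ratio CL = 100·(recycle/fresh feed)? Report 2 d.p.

CL = 431.55 %

M = F + R at steady state, so:
R = M − F = 8871.5 − 1669.0 = 7202.5 t/h
CL = 100·R/F = 100·7202.5/1669.0 = 431.55 %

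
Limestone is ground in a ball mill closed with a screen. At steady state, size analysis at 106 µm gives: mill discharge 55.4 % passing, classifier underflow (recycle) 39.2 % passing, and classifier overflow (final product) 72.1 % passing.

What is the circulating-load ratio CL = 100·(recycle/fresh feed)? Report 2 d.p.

CL = 103.09 %

Classifier node, passing 106 µm:
(1+r)d = ru + o → r = (o−d)/(d−u)
r = (72.1 − 55.4)/(55.4 − 39.2) = 16.7/16.2 = 1.0309
CL = 100·r = 103.09 %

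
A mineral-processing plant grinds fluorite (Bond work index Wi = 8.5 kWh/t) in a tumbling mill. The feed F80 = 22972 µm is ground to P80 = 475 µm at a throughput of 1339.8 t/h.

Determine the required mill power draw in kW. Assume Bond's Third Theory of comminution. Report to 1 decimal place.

P = 4473.9 kW

W = 10 Wi / √P80 − 10 Wi / √F80
W = 10·8.5·(1/√475 − 1/√22972) = 10·8.5·(0.039285) = 3.3393 kWh/t
Mill draw = 3.3393 × 1339.8 = 4473.9 kW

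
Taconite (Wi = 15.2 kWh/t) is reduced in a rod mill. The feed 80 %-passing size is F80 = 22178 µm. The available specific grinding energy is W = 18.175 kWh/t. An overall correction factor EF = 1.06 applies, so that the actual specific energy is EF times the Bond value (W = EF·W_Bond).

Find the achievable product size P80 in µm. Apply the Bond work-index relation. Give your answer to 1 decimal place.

P80 = 70.0 µm

W = 10 Wi (P80^-0.5 − F80^-0.5)
W_Bond = W / EF = 18.175 / 1.06 = 17.1462 kWh/t
⇒ 1/√P80 = W_Bond/(10·Wi) + 1/√F80
  = 17.1462/(10·15.2) + 1/√22178 = 0.112804 + 0.006715 = 0.119519
P80 = (1/0.119519)² = 8.3669² = 70.00 µm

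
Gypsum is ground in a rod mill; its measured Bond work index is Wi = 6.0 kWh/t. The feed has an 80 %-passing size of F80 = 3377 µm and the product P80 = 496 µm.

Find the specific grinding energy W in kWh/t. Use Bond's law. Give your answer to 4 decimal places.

Bond:  W = 10 Wi (1/√P − 1/√F)
1/√496 = 0.044901;  1/√3377 = 0.017208
W = 10·6.0·(0.044901 − 0.017208) = 1.6616 kWh/t

W = 1.6616 kWh/t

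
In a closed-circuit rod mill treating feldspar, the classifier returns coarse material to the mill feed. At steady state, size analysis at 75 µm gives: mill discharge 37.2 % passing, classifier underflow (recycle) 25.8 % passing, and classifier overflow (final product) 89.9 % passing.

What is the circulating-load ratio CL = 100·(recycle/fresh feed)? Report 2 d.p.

Let r = R/F. Size balance at 75 µm:
d + r·d = r·u + o → r(d−u) = o−d
r = (89.9 − 37.2)/(37.2 − 25.8) = 52.7/11.4 = 4.6228
CL = 100·r = 462.28 %

CL = 462.28 %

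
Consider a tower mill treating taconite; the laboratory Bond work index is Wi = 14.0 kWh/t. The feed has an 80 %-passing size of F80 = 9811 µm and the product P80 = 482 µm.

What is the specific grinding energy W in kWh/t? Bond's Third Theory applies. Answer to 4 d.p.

W = 10 Wi / √P80 − 10 Wi / √F80
1/√482 = 0.045549;  1/√9811 = 0.010096
W = 10·14.0·(0.045549 − 0.010096) = 4.9634 kWh/t

W = 4.9634 kWh/t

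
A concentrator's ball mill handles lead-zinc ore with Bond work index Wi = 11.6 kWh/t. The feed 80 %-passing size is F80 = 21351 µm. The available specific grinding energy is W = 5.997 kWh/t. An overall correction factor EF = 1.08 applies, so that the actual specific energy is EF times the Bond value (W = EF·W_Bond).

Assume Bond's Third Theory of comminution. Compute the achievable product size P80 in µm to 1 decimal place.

Bond:  W = 10 Wi (1/√P − 1/√F)
W_Bond = W / EF = 5.997 / 1.08 = 5.5528 kWh/t
P80^(−½) = W_Bond/(10 Wi) + F80^(−½)
  = 5.5528/(10·11.6) + 1/√21351 = 0.047869 + 0.006844 = 0.054712
P80 = (1/0.054712)² = 18.2774² = 334.06 µm

P80 = 334.1 µm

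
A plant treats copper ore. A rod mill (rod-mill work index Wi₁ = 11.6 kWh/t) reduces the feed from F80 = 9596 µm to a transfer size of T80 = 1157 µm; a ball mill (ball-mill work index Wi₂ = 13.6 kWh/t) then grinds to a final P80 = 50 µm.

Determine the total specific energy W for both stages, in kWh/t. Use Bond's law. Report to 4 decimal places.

W = 17.4612 kWh/t

Bond:  W = 10 Wi (1/√P − 1/√F)
Stage 1 (9596→1157 µm, Wi₁=11.6): W₁ = 10·11.6·(0.029399 − 0.010208) = 2.2261 kWh/t
Stage 2 (1157→50 µm, Wi₂=13.6): W₂ = 10·13.6·(0.141421 − 0.029399) = 15.2350 kWh/t
W = W₁ + W₂ = 2.2261 + 15.2350 = 17.4612 kWh/t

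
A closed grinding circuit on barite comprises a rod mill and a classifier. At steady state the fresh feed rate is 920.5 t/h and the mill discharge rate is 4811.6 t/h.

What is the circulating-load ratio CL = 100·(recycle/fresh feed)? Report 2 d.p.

CL = 422.72 %

Steady state: M = F + R.
R = M − F = 4811.6 − 920.5 = 3891.1 t/h
CL = 100·R/F = 100·3891.1/920.5 = 422.72 %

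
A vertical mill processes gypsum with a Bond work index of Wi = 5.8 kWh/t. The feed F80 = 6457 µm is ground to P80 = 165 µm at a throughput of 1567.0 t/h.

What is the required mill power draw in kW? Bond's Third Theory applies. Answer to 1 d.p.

P = 5944.4 kW

W = 10 Wi / √P80 − 10 Wi / √F80
W = 10·5.8·(1/√165 − 1/√6457) = 10·5.8·(0.065405) = 3.7935 kWh/t
Mill draw = 3.7935 × 1567.0 = 5944.4 kW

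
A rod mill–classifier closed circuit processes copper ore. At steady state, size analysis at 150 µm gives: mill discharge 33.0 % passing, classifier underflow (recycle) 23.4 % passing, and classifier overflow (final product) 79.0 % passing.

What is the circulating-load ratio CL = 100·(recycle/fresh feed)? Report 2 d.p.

Classifier node, passing 150 µm:
(1+r)·d = r·u + o ⇒ r = (o−d)/(d−u)
r = (79.0 − 33.0)/(33.0 − 23.4) = 46.0/9.6 = 4.7917
CL = 100·r = 479.17 %

CL = 479.17 %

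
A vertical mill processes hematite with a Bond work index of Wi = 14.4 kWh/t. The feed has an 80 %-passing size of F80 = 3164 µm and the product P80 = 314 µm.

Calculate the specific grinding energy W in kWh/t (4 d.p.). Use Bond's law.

W = 5.5664 kWh/t

W = 10·Wi·[P80^(−½) − F80^(−½)]
1/√314 = 0.056433;  1/√3164 = 0.017778
W = 10·14.4·(0.056433 − 0.017778) = 5.5664 kWh/t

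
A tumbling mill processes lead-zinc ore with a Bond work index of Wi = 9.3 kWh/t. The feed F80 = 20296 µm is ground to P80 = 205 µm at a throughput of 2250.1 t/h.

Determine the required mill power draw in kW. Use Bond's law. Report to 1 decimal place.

W = 10·Wi·[P80^(−½) − F80^(−½)]
W = 10·9.3·(1/√205 − 1/√20296) = 10·9.3·(0.062824) = 5.8426 kWh/t
P = W·T = 5.8426·2250.1 = 13146.4 kW

P = 13146.4 kW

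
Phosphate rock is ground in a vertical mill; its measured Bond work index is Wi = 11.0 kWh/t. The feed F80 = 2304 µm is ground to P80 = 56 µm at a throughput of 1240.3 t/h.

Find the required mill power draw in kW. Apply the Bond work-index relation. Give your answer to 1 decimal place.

P = 15389.3 kW

W = 10 Wi / √P80 − 10 Wi / √F80
W = 10·11.0·(1/√56 − 1/√2304) = 10·11.0·(0.112797) = 12.4077 kWh/t
Power = W × throughput = 12.4077 kWh/t × 1240.3 t/h = 15389.3 kW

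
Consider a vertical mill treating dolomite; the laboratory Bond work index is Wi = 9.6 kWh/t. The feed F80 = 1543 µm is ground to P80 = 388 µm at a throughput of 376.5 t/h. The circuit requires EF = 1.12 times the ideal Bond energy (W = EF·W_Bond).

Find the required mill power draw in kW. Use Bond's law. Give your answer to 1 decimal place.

P = 1024.6 kW

W_Bond = 10·Wi·(1/√P₈₀ − 1/√F₈₀)
W = 10·9.6·(1/√388 − 1/√1543) = 10·9.6·(0.025310) = 2.4297 kWh/t
With EF = 1.12: W = 2.4297·1.12 = 2.7213 kWh/t
P = W·T = 2.7213·376.5 = 1024.6 kW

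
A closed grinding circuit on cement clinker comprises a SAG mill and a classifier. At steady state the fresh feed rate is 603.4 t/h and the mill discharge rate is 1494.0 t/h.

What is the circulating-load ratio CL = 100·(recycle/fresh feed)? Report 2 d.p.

CL = 147.60 %

M = F + R at steady state, so:
R = M − F = 1494.0 − 603.4 = 890.6 t/h
CL = 100·R/F = 100·890.6/603.4 = 147.60 %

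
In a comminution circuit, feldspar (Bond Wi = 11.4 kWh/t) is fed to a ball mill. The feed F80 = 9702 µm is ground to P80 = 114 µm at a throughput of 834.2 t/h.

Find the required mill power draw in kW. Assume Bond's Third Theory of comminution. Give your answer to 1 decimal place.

P = 7941.3 kW

W = 10 Wi (1/√P80 − 1/√F80)  [Bond]
W = 10·11.4·(1/√114 − 1/√9702) = 10·11.4·(0.083506) = 9.5197 kWh/t
P_mill = W·ṁ = 9.5197·834.2 = 7941.3 kW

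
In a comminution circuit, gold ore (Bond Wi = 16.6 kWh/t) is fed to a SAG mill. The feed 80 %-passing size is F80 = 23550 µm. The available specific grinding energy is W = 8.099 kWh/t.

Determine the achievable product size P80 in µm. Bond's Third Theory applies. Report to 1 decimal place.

P80 = 326.9 µm

W = 10·Wi·[P80^(−½) − F80^(−½)]
1/√P80 = 1/√F80 + W/(10·Wi)
  = 8.0990/(10·16.6) + 1/√23550 = 0.048789 + 0.006516 = 0.055306
P80 = (1/0.055306)² = 18.0814² = 326.94 µm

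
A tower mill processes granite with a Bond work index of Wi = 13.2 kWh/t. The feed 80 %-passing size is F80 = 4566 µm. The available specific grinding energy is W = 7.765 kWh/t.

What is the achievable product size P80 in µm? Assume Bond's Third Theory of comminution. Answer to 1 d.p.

P80 = 184.5 µm

W_Bond = 10·Wi·(1/√P₈₀ − 1/√F₈₀)
P80^-0.5 = F80^-0.5 + W/(10 Wi)
  = 7.7650/(10·13.2) + 1/√4566 = 0.058826 + 0.014799 = 0.073625
P80 = (1/0.073625)² = 13.5824² = 184.48 µm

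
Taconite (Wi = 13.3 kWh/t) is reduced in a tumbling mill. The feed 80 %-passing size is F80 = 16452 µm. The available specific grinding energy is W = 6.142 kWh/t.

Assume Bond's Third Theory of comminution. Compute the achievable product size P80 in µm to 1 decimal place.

W = 10 Wi (P80^-0.5 − F80^-0.5)
⇒ 1/√P80 = W/(10·Wi) + 1/√F80
  = 6.1420/(10·13.3) + 1/√16452 = 0.046180 + 0.007796 = 0.053977
P80 = (1/0.053977)² = 18.5265² = 343.23 µm

P80 = 343.2 µm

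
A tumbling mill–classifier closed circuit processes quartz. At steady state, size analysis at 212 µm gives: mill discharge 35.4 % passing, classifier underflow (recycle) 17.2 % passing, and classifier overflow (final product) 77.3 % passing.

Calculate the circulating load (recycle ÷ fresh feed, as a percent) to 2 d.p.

Classifier node, passing 212 µm:
d + r·d = r·u + o → r(d−u) = o−d
r = (77.3 − 35.4)/(35.4 − 17.2) = 41.9/18.2 = 2.3022
CL = 100·r = 230.22 %

CL = 230.22 %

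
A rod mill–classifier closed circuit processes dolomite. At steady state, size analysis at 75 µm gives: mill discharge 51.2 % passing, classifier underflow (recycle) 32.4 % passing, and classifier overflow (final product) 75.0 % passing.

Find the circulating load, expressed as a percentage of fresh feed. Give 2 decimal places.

CL = 126.60 %

Two-product formula at 75 µm:
(1+r)·d = r·u + o ⇒ r = (o−d)/(d−u)
r = (75.0 − 51.2)/(51.2 − 32.4) = 23.8/18.8 = 1.2660
CL = 100·r = 126.60 %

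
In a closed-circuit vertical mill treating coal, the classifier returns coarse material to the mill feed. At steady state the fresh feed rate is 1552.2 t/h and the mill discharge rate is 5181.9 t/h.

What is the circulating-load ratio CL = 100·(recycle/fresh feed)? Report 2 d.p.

M = F + R at steady state, so:
R = M − F = 5181.9 − 1552.2 = 3629.7 t/h
CL = 100·R/F = 100·3629.7/1552.2 = 233.84 %

CL = 233.84 %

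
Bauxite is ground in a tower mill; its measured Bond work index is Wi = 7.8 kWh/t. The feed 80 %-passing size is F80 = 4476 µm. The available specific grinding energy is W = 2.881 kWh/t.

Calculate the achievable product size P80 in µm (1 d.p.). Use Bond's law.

P80 = 371.5 µm

W = 10·Wi·(P80^(-½) − F80^(-½))
1/√P80 = 1/√F80 + W/(10·Wi)
  = 2.8810/(10·7.8) + 1/√4476 = 0.036936 + 0.014947 = 0.051883
P80 = (1/0.051883)² = 19.2742² = 371.49 µm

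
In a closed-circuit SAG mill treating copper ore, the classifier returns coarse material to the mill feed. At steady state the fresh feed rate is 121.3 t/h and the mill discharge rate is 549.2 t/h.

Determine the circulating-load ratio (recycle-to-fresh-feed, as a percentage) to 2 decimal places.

Mill node: discharge = fresh + recycle.
R = M − F = 549.2 − 121.3 = 427.9 t/h
CL = 100·R/F = 100·427.9/121.3 = 352.76 %

CL = 352.76 %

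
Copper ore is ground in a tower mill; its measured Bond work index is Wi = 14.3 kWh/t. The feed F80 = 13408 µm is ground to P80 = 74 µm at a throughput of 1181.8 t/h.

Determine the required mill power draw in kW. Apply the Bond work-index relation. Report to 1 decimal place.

P = 18186.1 kW

Bond: W = 10·Wi·(1/√P80 − 1/√F80)
W = 10·14.3·(1/√74 − 1/√13408) = 10·14.3·(0.107612) = 15.3884 kWh/t
P_mill = W·ṁ = 15.3884·1181.8 = 18186.1 kW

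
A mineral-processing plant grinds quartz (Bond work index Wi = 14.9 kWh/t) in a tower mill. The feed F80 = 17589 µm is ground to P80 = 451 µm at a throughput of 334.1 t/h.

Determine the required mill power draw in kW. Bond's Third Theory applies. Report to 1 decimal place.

W = 10 Wi / √P80 − 10 Wi / √F80
W = 10·14.9·(1/√451 − 1/√17589) = 10·14.9·(0.039548) = 5.8927 kWh/t
P_mill = W·ṁ = 5.8927·334.1 = 1968.7 kW

P = 1968.7 kW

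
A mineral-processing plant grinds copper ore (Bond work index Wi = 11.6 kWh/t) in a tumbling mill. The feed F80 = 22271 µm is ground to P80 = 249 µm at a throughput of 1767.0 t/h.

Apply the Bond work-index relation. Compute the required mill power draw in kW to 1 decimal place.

P = 11616.1 kW

Bond:  W = 10 Wi (1/√P − 1/√F)
W = 10·11.6·(1/√249 − 1/√22271) = 10·11.6·(0.056672) = 6.5739 kWh/t
P = W·T = 6.5739·1767.0 = 11616.1 kW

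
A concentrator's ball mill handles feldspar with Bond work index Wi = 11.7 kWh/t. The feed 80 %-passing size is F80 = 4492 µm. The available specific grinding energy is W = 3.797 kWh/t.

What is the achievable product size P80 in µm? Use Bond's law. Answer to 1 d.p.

P80 = 445.6 µm

Bond: W = 10·Wi·(1/√P80 − 1/√F80)
1/√P80 = 1/√F80 + W/(10·Wi)
  = 3.7970/(10·11.7) + 1/√4492 = 0.032453 + 0.014920 = 0.047373
P80 = (1/0.047373)² = 21.1089² = 445.59 µm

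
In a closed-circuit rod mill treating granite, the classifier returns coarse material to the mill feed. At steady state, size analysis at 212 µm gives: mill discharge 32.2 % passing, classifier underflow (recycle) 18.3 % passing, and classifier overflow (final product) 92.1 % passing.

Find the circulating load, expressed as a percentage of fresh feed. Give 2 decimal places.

Classifier node, passing 212 µm:
(1+r)d = ru + o → r = (o−d)/(d−u)
r = (92.1 − 32.2)/(32.2 − 18.3) = 59.9/13.9 = 4.3094
CL = 100·r = 430.94 %

CL = 430.94 %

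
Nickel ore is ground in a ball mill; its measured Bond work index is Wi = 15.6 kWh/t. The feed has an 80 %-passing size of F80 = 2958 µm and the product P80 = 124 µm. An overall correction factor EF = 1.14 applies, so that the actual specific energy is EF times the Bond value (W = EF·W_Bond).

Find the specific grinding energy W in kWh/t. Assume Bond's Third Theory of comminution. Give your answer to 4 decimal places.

W = 12.7006 kWh/t

W = 10 Wi (P80^-0.5 − F80^-0.5)
1/√124 = 0.089803;  1/√2958 = 0.018387
W = 10·15.6·(0.089803 − 0.018387) = 11.1409 kWh/t
Apply correction: 11.1409 × 1.14 = 12.7006 kWh/t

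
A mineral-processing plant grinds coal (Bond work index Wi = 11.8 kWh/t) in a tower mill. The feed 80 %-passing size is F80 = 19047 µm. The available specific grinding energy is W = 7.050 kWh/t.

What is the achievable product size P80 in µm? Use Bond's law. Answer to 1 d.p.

Bond: W = 10·Wi·(1/√P80 − 1/√F80)
⇒ 1/√P80 = W/(10 Wi) + 1/√F80
  = 7.0500/(10·11.8) + 1/√19047 = 0.059746 + 0.007246 = 0.066992
P80 = (1/0.066992)² = 14.9273² = 222.82 µm

P80 = 222.8 µm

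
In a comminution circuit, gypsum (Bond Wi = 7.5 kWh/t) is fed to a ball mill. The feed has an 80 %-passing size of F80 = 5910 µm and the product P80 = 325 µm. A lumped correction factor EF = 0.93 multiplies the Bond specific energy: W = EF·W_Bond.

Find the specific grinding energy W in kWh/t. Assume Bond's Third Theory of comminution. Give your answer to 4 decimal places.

W = 10 Wi / √P80 − 10 Wi / √F80
1/√325 = 0.055470;  1/√5910 = 0.013008
W = 10·7.5·(0.055470 − 0.013008) = 3.1847 kWh/t
W_actual = 0.93 × 3.1847 = 2.9617 kWh/t

W = 2.9617 kWh/t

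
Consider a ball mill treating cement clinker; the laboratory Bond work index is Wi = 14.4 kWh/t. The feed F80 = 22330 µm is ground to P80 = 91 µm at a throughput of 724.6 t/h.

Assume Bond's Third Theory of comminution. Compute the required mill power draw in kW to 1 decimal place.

W = 10·Wi·(P80^(-½) − F80^(-½))
W = 10·14.4·(1/√91 − 1/√22330) = 10·14.4·(0.098136) = 14.1317 kWh/t
Power = W × throughput = 14.1317 kWh/t × 724.6 t/h = 10239.8 kW

P = 10239.8 kW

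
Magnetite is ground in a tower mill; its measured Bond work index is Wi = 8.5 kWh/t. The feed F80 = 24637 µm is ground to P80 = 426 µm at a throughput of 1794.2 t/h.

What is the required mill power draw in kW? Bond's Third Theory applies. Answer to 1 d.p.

P = 6417.4 kW

W = 10·Wi·(P80^(-½) − F80^(-½))
W = 10·8.5·(1/√426 − 1/√24637) = 10·8.5·(0.042079) = 3.5767 kWh/t
Mill draw = 3.5767 × 1794.2 = 6417.4 kW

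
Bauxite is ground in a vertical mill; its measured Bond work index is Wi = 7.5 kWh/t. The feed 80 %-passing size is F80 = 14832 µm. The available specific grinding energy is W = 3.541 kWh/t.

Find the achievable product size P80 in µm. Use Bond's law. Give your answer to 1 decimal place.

P80 = 325.5 µm

Bond:  W = 10 Wi (1/√P − 1/√F)
⇒ 1/√P80 = W/(10·Wi) + 1/√F80
  = 3.5410/(10·7.5) + 1/√14832 = 0.047213 + 0.008211 = 0.055424
P80 = (1/0.055424)² = 18.0426² = 325.54 µm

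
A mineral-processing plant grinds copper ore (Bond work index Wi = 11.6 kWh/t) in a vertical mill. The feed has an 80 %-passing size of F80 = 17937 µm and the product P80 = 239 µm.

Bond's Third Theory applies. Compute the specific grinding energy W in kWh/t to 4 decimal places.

W_Bond = 10·Wi·(1/√P₈₀ − 1/√F₈₀)
1/√239 = 0.064685;  1/√17937 = 0.007467
W = 10·11.6·(0.064685 − 0.007467) = 6.6373 kWh/t

W = 6.6373 kWh/t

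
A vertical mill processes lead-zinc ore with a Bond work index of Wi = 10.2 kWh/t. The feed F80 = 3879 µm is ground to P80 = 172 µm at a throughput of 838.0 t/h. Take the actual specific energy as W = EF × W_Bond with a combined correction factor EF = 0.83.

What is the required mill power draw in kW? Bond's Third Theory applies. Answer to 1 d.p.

P = 4270.4 kW

W = 10 Wi (P80^-0.5 − F80^-0.5)
W = 10·10.2·(1/√172 − 1/√3879) = 10·10.2·(0.060193) = 6.1397 kWh/t
Corrected W = EF·W_Bond = 0.83·6.1397 = 5.0960 kWh/t
Power = W × throughput = 5.0960 kWh/t × 838.0 t/h = 4270.4 kW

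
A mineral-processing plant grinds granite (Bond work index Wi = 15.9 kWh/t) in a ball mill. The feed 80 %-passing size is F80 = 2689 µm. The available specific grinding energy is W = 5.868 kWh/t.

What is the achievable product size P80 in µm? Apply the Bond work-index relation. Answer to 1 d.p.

Bond: W = 10·Wi·(1/√P80 − 1/√F80)
P80^-0.5 = F80^-0.5 + W/(10 Wi)
  = 5.8680/(10·15.9) + 1/√2689 = 0.036906 + 0.019284 = 0.056190
P80 = (1/0.056190)² = 17.7968² = 316.72 µm

P80 = 316.7 µm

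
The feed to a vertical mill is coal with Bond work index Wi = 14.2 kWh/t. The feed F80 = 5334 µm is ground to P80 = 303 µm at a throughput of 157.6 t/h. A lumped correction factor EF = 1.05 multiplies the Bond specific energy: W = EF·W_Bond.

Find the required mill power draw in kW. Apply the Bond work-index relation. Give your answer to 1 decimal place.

P = 1028.2 kW

W = 10·Wi·(P80^(-½) − F80^(-½))
W = 10·14.2·(1/√303 − 1/√5334) = 10·14.2·(0.043756) = 6.2134 kWh/t
With EF = 1.05: W = 6.2134·1.05 = 6.5241 kWh/t
Power = W × throughput = 6.5241 kWh/t × 157.6 t/h = 1028.2 kW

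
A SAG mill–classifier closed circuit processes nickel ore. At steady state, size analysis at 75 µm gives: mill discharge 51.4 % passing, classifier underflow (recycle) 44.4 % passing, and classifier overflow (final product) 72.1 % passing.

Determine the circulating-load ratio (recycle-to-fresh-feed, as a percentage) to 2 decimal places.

Balance %-passing 75 µm (r = R/F):
d + r·d = r·u + o → r(d−u) = o−d
r = (72.1 − 51.4)/(51.4 − 44.4) = 20.7/7.0 = 2.9571
CL = 100·r = 295.71 %

CL = 295.71 %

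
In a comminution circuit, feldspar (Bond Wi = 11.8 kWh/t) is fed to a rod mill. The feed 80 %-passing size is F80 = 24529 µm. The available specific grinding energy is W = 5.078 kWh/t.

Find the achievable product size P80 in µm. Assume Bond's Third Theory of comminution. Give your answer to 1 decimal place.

P80 = 409.5 µm

Bond: W = 10·Wi·(1/√P80 − 1/√F80)
1/√P80 = 1/√F80 + W/(10·Wi)
  = 5.0780/(10·11.8) + 1/√24529 = 0.043034 + 0.006385 = 0.049419
P80 = (1/0.049419)² = 20.2352² = 409.46 µm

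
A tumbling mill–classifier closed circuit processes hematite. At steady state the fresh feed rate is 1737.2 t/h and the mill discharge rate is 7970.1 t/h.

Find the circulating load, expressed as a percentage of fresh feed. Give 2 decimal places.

M = F + R at steady state, so:
R = M − F = 7970.1 − 1737.2 = 6232.9 t/h
CL = 100·R/F = 100·6232.9/1737.2 = 358.79 %

CL = 358.79 %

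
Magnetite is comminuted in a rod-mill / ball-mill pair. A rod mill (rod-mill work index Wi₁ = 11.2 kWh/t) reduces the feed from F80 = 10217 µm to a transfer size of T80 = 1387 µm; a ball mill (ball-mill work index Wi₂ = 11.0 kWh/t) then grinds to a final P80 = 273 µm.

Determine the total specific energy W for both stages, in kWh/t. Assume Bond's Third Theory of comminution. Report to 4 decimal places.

W = 5.6032 kWh/t

W_Bond = 10·Wi·(1/√P₈₀ − 1/√F₈₀)
Stage 1 (10217→1387 µm, Wi₁=11.2): W₁ = 10·11.2·(0.026851 − 0.009893) = 1.8993 kWh/t
Stage 2 (1387→273 µm, Wi₂=11.0): W₂ = 10·11.0·(0.060523 − 0.026851) = 3.7039 kWh/t
W = W₁ + W₂ = 1.8993 + 3.7039 = 5.6032 kWh/t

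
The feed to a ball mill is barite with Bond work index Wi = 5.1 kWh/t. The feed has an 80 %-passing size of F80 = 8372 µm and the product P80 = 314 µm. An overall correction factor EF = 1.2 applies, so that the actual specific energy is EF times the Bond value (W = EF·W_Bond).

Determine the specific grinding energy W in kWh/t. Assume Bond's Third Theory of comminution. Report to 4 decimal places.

W = 2.7849 kWh/t

Bond: W = 10·Wi·(1/√P80 − 1/√F80)
1/√314 = 0.056433;  1/√8372 = 0.010929
W = 10·5.1·(0.056433 − 0.010929) = 2.3207 kWh/t
With EF = 1.2: W = 2.3207·1.2 = 2.7849 kWh/t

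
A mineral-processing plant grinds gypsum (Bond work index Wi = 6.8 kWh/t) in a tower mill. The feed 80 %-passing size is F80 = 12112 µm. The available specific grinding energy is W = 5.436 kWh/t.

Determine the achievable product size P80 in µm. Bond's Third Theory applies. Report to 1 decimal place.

W = 10 Wi / √P80 − 10 Wi / √F80
1/√P80 = 1/√F80 + W/(10·Wi)
  = 5.4360/(10·6.8) + 1/√12112 = 0.079941 + 0.009086 = 0.089028
P80 = (1/0.089028)² = 11.2325² = 126.17 µm

P80 = 126.2 µm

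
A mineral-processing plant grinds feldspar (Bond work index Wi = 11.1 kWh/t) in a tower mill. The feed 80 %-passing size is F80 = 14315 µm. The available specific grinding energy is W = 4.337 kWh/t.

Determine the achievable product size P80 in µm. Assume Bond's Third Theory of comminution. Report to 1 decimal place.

P80 = 444.5 µm

W = 10 Wi (P80^-0.5 − F80^-0.5)
P80^-0.5 = F80^-0.5 + W/(10 Wi)
  = 4.3370/(10·11.1) + 1/√14315 = 0.039072 + 0.008358 = 0.047430
P80 = (1/0.047430)² = 21.0837² = 444.52 µm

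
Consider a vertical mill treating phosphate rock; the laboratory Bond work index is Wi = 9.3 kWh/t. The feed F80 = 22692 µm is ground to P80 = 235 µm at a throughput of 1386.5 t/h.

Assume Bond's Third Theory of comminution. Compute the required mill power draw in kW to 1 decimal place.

P = 7555.4 kW

W_Bond = 10·Wi·(1/√P₈₀ − 1/√F₈₀)
W = 10·9.3·(1/√235 − 1/√22692) = 10·9.3·(0.058594) = 5.4493 kWh/t
Mill draw = 5.4493 × 1386.5 = 7555.4 kW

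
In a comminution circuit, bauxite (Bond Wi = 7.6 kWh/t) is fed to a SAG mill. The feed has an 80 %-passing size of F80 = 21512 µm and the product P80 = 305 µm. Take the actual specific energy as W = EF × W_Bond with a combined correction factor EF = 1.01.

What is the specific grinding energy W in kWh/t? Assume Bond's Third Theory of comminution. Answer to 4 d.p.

W = 3.8719 kWh/t

W = 10 Wi / √P80 − 10 Wi / √F80
1/√305 = 0.057260;  1/√21512 = 0.006818
W = 10·7.6·(0.057260 − 0.006818) = 3.8336 kWh/t
W_actual = 1.01 × 3.8336 = 3.8719 kWh/t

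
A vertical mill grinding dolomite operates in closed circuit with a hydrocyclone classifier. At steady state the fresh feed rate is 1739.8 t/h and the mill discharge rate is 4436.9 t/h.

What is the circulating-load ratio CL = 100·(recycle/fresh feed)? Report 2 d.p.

CL = 155.02 %

Steady state: M = F + R.
R = M − F = 4436.9 − 1739.8 = 2697.1 t/h
CL = 100·R/F = 100·2697.1/1739.8 = 155.02 %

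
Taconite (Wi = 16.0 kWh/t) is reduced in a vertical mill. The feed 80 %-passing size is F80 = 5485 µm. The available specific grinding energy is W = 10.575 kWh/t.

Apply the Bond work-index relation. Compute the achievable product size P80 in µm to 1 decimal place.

W = 10·Wi·(P80^(-½) − F80^(-½))
P80^(−½) = W/(10 Wi) + F80^(−½)
  = 10.5750/(10·16.0) + 1/√5485 = 0.066094 + 0.013502 = 0.079596
P80 = (1/0.079596)² = 12.5634² = 157.84 µm

P80 = 157.8 µm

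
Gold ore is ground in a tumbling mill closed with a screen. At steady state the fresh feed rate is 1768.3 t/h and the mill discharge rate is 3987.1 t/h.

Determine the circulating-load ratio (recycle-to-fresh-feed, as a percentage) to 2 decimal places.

CL = 125.48 %

Discharge = new feed + return, hence
R = M − F = 3987.1 − 1768.3 = 2218.8 t/h
CL = 100·R/F = 100·2218.8/1768.3 = 125.48 %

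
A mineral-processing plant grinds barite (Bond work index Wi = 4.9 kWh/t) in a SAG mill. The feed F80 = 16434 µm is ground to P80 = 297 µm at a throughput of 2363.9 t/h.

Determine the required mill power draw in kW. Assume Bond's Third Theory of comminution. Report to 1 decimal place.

P = 5817.6 kW

Bond:  W = 10 Wi (1/√P − 1/√F)
W = 10·4.9·(1/√297 − 1/√16434) = 10·4.9·(0.050225) = 2.4610 kWh/t
P = W·T = 2.4610·2363.9 = 5817.6 kW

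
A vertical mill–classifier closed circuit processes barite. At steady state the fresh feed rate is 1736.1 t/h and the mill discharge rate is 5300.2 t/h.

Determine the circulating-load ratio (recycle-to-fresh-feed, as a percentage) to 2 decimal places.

CL = 205.29 %

M = F + R at steady state, so:
R = M − F = 5300.2 − 1736.1 = 3564.1 t/h
CL = 100·R/F = 100·3564.1/1736.1 = 205.29 %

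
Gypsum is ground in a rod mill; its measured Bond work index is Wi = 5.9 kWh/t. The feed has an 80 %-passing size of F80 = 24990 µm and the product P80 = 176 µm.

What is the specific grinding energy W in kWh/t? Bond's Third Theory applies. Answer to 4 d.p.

W = 4.0741 kWh/t

W = 10 Wi (P80^-0.5 − F80^-0.5)
1/√176 = 0.075378;  1/√24990 = 0.006326
W = 10·5.9·(0.075378 − 0.006326) = 4.0741 kWh/t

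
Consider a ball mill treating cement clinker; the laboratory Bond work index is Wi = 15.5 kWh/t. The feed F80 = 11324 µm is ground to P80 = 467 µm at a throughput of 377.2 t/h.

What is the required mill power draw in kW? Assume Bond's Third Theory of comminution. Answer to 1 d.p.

P = 2156.1 kW

W = 10 Wi (P80^-0.5 − F80^-0.5)
W = 10·15.5·(1/√467 − 1/√11324) = 10·15.5·(0.036877) = 5.7160 kWh/t
Power = W × throughput = 5.7160 kWh/t × 377.2 t/h = 2156.1 kW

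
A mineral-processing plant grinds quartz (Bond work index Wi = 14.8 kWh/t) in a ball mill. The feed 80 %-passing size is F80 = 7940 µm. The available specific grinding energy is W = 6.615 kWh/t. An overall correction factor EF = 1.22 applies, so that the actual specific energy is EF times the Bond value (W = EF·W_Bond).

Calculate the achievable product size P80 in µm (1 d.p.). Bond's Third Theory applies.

W = 10 Wi / √P80 − 10 Wi / √F80
W_Bond = W / EF = 6.615 / 1.22 = 5.4221 kWh/t
⇒ 1/√P80 = W_Bond/(10·Wi) + 1/√F80
  = 5.4221/(10·14.8) + 1/√7940 = 0.036636 + 0.011223 = 0.047859
P80 = (1/0.047859)² = 20.8949² = 436.60 µm

P80 = 436.6 µm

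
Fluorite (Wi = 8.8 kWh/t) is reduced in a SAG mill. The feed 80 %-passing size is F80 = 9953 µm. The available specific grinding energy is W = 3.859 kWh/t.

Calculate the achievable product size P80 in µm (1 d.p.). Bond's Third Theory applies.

P80 = 344.5 µm

W = 10·Wi·[P80^(−½) − F80^(−½)]
1/√P80 = 1/√F80 + W/(10·Wi)
  = 3.8590/(10·8.8) + 1/√9953 = 0.043852 + 0.010024 = 0.053876
P80 = (1/0.053876)² = 18.5612² = 344.52 µm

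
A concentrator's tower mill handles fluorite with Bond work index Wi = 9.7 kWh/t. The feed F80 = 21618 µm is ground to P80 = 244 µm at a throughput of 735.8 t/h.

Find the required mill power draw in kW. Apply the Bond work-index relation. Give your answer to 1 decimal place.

P = 4083.7 kW

W = 10·Wi·[P80^(−½) − F80^(−½)]
W = 10·9.7·(1/√244 − 1/√21618) = 10·9.7·(0.057217) = 5.5501 kWh/t
Mill draw = 5.5501 × 735.8 = 4083.7 kW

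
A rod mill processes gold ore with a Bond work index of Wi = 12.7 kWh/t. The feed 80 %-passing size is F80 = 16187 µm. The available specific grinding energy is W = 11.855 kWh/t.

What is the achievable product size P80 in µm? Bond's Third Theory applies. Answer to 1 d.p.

W = 10 Wi / √P80 − 10 Wi / √F80
P80^(−½) = W/(10 Wi) + F80^(−½)
  = 11.8550/(10·12.7) + 1/√16187 = 0.093346 + 0.007860 = 0.101206
P80 = (1/0.101206)² = 9.8808² = 97.63 µm

P80 = 97.6 µm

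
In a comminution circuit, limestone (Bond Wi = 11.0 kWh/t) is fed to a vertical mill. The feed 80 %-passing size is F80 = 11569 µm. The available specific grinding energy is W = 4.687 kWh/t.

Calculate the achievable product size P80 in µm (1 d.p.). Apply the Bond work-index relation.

P80 = 371.2 µm

W_Bond = 10·Wi·(1/√P₈₀ − 1/√F₈₀)
P80^-0.5 = F80^-0.5 + W/(10 Wi)
  = 4.6870/(10·11.0) + 1/√11569 = 0.042609 + 0.009297 = 0.051906
P80 = (1/0.051906)² = 19.2655² = 371.16 µm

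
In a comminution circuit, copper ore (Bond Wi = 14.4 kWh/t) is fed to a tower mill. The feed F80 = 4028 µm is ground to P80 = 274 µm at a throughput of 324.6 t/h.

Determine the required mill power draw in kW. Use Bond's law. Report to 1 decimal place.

P = 2087.3 kW

Bond:  W = 10 Wi (1/√P − 1/√F)
W = 10·14.4·(1/√274 − 1/√4028) = 10·14.4·(0.044656) = 6.4304 kWh/t
Power = W × throughput = 6.4304 kWh/t × 324.6 t/h = 2087.3 kW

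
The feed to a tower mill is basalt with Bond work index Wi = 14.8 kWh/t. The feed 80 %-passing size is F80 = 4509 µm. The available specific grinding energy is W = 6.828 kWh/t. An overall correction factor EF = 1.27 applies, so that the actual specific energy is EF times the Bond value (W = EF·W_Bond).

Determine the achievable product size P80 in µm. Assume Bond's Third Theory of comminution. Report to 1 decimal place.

W = 10 Wi / √P80 − 10 Wi / √F80
W_Bond = W / EF = 6.828 / 1.27 = 5.3764 kWh/t
P80^(−½) = W_Bond/(10 Wi) + F80^(−½)
  = 5.3764/(10·14.8) + 1/√4509 = 0.036327 + 0.014892 = 0.051219
P80 = (1/0.051219)² = 19.5240² = 381.19 µm

P80 = 381.2 µm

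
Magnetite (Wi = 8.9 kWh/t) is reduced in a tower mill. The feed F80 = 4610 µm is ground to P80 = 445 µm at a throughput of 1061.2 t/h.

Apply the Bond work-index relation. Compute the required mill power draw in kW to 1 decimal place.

W = 10 Wi / √P80 − 10 Wi / √F80
W = 10·8.9·(1/√445 − 1/√4610) = 10·8.9·(0.032676) = 2.9082 kWh/t
P = W·T = 2.9082·1061.2 = 3086.2 kW

P = 3086.2 kW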